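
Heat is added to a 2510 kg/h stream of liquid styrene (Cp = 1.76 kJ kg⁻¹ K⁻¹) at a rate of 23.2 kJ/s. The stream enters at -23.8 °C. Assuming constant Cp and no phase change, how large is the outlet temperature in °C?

T_out = -4.89 °C

Q = 23.2 kJ/s = 83520 kJ/h
ΔT = Q/(ṁ·Cp) = 83520/(2510×1.76) = 18.906 K
T_out = -23.8 + 18.906 = -4.8938 °C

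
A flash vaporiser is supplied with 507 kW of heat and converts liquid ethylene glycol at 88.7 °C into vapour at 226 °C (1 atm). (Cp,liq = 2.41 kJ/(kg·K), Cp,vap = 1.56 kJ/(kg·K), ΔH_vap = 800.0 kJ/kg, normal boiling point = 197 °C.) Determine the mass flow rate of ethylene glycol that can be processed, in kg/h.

Δh = 2.41×(197−88.7) + 800.0 + 1.56×(226−197) = 1106.2 kJ/kg
Q = 507 kW = 507 kJ/s = 1.8252e+06 kJ/h
ṁ = Q/Δh = 1.8252e+06 / 1106.2 = 1649.9 kg/h

ṁ = 1650 kg/h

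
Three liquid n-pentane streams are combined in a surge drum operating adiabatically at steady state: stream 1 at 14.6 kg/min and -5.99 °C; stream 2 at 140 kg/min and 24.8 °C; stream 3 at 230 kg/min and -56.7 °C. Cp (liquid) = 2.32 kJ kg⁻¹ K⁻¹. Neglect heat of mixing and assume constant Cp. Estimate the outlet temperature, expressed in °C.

Energy balance with Q = 0: Σ ṁᵢCp,ᵢ(T_out − Tᵢ) = 0
T_out = Σ ṁᵢCp,ᵢTᵢ / Σ ṁᵢCp,ᵢ
      = -22403 / 892.27 = -25.108 °C

T_out = -25.1 °C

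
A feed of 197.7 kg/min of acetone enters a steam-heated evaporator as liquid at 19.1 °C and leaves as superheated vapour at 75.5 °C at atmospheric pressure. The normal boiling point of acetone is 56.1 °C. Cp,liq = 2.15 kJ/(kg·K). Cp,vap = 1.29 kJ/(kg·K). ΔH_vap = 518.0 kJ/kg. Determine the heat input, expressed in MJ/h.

Q = 7380 MJ/h

liquid 19.1→56.1 °C: 79.55 kJ/kg
vaporisation at 56.1 °C: 518 kJ/kg
vapour 56.1→75.5 °C: 25.026 kJ/kg
Δh = 79.55 + 518 + 25.026 = 622.58 kJ/kg
Q = ṁ·Δh = 197.7 kg/min × 622.58 kJ/kg = 123080 kJ/min
|Q| = 2051.4 kW = 7385 MJ/h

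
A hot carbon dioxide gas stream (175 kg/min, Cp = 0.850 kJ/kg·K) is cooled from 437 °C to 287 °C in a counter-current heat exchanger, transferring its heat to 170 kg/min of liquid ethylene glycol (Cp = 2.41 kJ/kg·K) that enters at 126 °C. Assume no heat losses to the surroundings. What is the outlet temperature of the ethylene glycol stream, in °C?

T_c,out = 180 °C

Heat released by hot stream: Q = 175 × 0.850 × (437 − 287) = 22312 kJ/min
Energy balance on cold side (adiabatic exchanger): Q = ṁ_c·Cp_c·(T_c,out − T_c,in)
T_c,out = 126 + 22312/(170 × 2.41) = 180.46 °C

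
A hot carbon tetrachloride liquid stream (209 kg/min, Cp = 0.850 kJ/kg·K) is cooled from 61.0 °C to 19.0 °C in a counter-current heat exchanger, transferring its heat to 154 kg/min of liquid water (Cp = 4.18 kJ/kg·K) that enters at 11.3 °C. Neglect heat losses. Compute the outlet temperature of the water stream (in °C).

Heat released by hot stream: Q = 209 × 0.850 × (61.0 − 19.0) = 7461.3 kJ/min
Energy balance on cold side (adiabatic exchanger): Q = ṁ_c·Cp_c·(T_c,out − T_c,in)
T_c,out = 11.3 + 7461.3/(154 × 4.18) = 22.891 °C

T_c,out = 22.9 °C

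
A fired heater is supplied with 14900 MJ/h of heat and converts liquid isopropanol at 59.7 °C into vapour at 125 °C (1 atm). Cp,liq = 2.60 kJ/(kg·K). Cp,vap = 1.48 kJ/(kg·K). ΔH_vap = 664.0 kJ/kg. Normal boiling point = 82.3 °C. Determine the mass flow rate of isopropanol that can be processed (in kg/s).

ṁ = 5.27 kg/s

Δh = 2.60×(82.3−59.7) + 664.0 + 1.48×(125−82.3) = 785.96 kJ/kg
Q = 14900 MJ/h = 4138.9 kJ/s = 4138.9 kJ/s
ṁ = Q/Δh = 4138.9 / 785.96 = 5.2661 kg/s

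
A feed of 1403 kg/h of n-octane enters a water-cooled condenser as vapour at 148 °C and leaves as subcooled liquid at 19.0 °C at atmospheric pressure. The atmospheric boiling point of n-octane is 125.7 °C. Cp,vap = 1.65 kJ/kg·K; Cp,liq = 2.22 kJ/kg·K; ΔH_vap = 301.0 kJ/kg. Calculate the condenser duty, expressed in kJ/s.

Q_c = 224 kJ/s

vapour 148→125.7 °C: -36.795 kJ/kg
condensation at 125.7 °C: -301 kJ/kg
liquid 125.7→19.0 °C: -236.87 kJ/kg
Δh = -36.795 + -301 + -236.87 = -574.67 kJ/kg
Q = ṁ·Δh = 1403 kg/h × -574.67 kJ/kg = -806260 kJ/h
|Q| = 223.96 kW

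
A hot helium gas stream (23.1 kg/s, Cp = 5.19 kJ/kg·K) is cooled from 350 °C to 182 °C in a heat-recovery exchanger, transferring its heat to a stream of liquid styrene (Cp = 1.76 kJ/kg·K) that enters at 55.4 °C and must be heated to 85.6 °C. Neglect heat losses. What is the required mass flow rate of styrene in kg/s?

Heat released by hot stream: Q = 23.1 × 5.19 × (350 − 182) = 20141 kJ/s
Energy balance on cold side (adiabatic exchanger): Q = ṁ_c·Cp_c·(T_c,out − T_c,in)
ṁ_c = 20141 / [1.76 × (85.6 − 55.4)] = 378.94 kg/s

ṁ_c = 379 kg/s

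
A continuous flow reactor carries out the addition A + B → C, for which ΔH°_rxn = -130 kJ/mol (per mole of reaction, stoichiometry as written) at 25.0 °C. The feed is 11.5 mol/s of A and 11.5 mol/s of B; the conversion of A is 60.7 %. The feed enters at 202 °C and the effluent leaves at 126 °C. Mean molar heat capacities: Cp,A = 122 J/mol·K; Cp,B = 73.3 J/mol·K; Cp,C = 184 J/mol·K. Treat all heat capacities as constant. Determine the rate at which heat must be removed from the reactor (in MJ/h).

Extent of reaction ξ = 0.607 × 11.5 = 6.9805 mol/s
Reaction term: ξ·ΔH°_rxn = 6.9805 × -130 = -907.47 kJ/s
Sensible, feed 202→25 °C: -397.53 kJ/s
Outlet flows (mol/s): A 4.5195, B 4.5195, C 6.9805
Sensible, products 25→126 °C: 218.87 kJ/s
Q = ΔH = -1086.1 kJ/s = -1086.1 kW
Heat removed = 3910 MJ/h

Q_out = 3910 MJ/h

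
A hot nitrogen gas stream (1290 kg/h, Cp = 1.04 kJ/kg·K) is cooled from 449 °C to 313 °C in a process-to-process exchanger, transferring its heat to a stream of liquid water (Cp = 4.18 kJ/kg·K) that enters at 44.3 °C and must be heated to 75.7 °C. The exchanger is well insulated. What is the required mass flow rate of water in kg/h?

Heat released by hot stream: Q = 1290 × 1.04 × (449 − 313) = 182460 kJ/h
Energy balance on cold side (adiabatic exchanger): Q = ṁ_c·Cp_c·(T_c,out − T_c,in)
ṁ_c = 182460 / [4.18 × (75.7 − 44.3)] = 1390.1 kg/h

ṁ_c = 1390 kg/h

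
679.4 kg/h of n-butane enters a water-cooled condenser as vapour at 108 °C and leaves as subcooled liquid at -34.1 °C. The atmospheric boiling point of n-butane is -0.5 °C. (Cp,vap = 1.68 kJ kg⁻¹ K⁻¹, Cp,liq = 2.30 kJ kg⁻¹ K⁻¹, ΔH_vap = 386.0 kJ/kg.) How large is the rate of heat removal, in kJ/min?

Q_c = 7310 kJ/min

vapour 108→-0.5 °C: -182.28 kJ/kg
condensation at -0.5 °C: -386 kJ/kg
liquid -0.5→-34.1 °C: -77.28 kJ/kg
Δh = -182.28 + -386 + -77.28 = -645.56 kJ/kg
Q = ṁ·Δh = 679.4 kg/h × -645.56 kJ/kg = -438590 kJ/h
|Q| = 121.83 kW = 7309.9 kJ/min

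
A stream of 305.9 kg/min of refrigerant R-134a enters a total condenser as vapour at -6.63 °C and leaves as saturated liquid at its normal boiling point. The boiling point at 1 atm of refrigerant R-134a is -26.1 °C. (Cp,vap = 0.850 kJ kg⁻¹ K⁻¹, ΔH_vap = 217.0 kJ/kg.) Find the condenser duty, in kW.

Q_c = 1190 kW

vapour -6.63→-26.1 °C: -16.55 kJ/kg
condensation at -26.1 °C: -217 kJ/kg
Δh = -16.55 + -217 = -233.55 kJ/kg
Q = ṁ·Δh = 305.9 kg/min × -233.55 kJ/kg = -71443 kJ/min
|Q| = 1190.7 kW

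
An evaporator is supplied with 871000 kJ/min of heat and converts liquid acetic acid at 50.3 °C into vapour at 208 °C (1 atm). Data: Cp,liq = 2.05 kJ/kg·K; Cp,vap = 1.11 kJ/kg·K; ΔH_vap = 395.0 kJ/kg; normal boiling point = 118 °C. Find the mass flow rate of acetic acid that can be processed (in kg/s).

ṁ = 22.9 kg/s

Δh = 2.05×(118−50.3) + 395.0 + 1.11×(208−118) = 633.68 kJ/kg
Q = 871000 kJ/min = 14517 kJ/s = 14517 kJ/s
ṁ = Q/Δh = 14517 / 633.68 = 22.908 kg/s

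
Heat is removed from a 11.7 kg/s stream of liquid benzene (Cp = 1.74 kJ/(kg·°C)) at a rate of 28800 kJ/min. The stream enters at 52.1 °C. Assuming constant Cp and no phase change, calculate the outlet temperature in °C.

T_out = 28.5 °C

Q = 28800 kJ/min = 480 kJ/s
ΔT = Q/(ṁ·Cp) = 480/(11.7×1.74) = 23.578 K
T_out = 52.1 − 23.578 = 28.522 °C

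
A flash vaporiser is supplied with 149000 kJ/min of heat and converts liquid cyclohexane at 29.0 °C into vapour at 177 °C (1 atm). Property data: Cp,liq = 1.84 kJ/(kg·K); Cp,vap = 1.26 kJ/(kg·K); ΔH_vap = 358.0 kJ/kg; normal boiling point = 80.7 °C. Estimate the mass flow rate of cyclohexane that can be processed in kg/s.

Δh = 1.84×(80.7−29.0) + 358.0 + 1.26×(177−80.7) = 574.47 kJ/kg
Q = 149000 kJ/min = 2483.3 kJ/s = 2483.3 kJ/s
ṁ = Q/Δh = 2483.3 / 574.47 = 4.3229 kg/s

ṁ = 4.32 kg/s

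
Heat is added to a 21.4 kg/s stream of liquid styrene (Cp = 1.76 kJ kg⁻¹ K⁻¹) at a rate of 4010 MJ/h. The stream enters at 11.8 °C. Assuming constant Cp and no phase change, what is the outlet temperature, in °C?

Q = 4010 MJ/h = 1113.9 kJ/s
ΔT = Q/(ṁ·Cp) = 1113.9/(21.4×1.76) = 29.574 K
T_out = 11.8 + 29.574 = 41.374 °C

T_out = 41.4 °C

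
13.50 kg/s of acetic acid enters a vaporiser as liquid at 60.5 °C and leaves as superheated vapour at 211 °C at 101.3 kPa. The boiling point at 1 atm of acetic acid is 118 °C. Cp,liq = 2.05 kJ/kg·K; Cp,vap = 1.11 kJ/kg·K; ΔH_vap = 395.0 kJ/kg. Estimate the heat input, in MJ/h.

Q = 29900 MJ/h

liquid 60.5→118 °C: 117.87 kJ/kg
vaporisation at 118 °C: 395 kJ/kg
vapour 118→211 °C: 103.23 kJ/kg
Δh = 117.87 + 395 + 103.23 = 616.11 kJ/kg
Q = ṁ·Δh = 13.50 kg/s × 616.11 kJ/kg = 8317.4 kJ/s
|Q| = 8317.4 kW = 29943 MJ/h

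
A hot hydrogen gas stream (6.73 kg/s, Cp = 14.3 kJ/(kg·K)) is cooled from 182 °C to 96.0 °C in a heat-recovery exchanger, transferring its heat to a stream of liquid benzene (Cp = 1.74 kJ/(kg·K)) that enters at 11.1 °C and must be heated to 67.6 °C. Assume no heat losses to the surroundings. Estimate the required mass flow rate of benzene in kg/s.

ṁ_c = 84.2 kg/s

Heat released by hot stream: Q = 6.73 × 14.3 × (182 − 96.0) = 8276.6 kJ/s
Energy balance on cold side (adiabatic exchanger): Q = ṁ_c·Cp_c·(T_c,out − T_c,in)
ṁ_c = 8276.6 / [1.74 × (67.6 − 11.1)] = 84.188 kg/s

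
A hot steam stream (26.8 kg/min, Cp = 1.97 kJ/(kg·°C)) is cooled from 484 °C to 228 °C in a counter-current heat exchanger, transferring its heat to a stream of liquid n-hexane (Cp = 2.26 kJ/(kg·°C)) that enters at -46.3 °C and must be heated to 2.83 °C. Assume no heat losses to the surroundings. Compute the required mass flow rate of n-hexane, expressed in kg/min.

ṁ_c = 122 kg/min

Heat released by hot stream: Q = 26.8 × 1.97 × (484 − 228) = 13516 kJ/min
Energy balance on cold side (adiabatic exchanger): Q = ṁ_c·Cp_c·(T_c,out − T_c,in)
ṁ_c = 13516 / [2.26 × (2.83 − -46.3)] = 121.73 kg/min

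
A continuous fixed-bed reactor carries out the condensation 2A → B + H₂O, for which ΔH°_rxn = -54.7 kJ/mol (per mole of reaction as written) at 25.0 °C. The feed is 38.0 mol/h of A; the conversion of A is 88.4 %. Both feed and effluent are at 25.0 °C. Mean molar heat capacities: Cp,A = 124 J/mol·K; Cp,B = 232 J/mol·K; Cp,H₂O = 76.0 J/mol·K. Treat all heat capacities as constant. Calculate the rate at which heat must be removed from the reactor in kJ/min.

Q_out = 15.3 kJ/min

Extent of reaction ξ = 0.884 × 38.0 / 2 = 16.796 mol/h
Reaction term: ξ·ΔH°_rxn = 16.796 × -54.7 = -918.74 kJ/h
Q = ΔH = -918.74 kJ/h = -0.25521 kW
Heat removed = 15.312 kJ/min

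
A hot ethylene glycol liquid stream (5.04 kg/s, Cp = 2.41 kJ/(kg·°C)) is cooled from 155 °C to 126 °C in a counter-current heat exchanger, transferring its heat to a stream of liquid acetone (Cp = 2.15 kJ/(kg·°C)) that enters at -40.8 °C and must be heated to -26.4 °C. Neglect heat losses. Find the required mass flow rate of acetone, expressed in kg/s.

ṁ_c = 11.4 kg/s

Heat released by hot stream: Q = 5.04 × 2.41 × (155 − 126) = 352.25 kJ/s
Energy balance on cold side (adiabatic exchanger): Q = ṁ_c·Cp_c·(T_c,out − T_c,in)
ṁ_c = 352.25 / [2.15 × (-26.4 − -40.8)] = 11.377 kg/s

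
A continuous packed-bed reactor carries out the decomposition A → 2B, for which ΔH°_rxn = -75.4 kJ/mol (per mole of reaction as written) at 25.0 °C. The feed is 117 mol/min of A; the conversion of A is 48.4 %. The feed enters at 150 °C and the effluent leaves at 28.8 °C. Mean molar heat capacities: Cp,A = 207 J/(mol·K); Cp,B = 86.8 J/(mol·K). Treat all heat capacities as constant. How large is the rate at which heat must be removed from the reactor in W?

Extent of reaction ξ = 0.484 × 117 = 56.628 mol/min
Reaction term: ξ·ΔH°_rxn = 56.628 × -75.4 = -4269.8 kJ/min
Sensible, feed 150→25 °C: -3027.4 kJ/min
Outlet flows (mol/min): A 60.372, B 113.26
Sensible, products 25→28.8 °C: 84.845 kJ/min
Q = ΔH = -7212.3 kJ/min = -120.2 kW
Heat removed = 120200 W

Q_out = 120000 W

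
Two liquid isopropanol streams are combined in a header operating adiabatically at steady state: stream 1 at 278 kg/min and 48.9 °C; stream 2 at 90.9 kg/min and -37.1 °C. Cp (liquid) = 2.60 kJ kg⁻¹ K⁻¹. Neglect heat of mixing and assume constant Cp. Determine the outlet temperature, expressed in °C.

Energy balance with Q = 0: Σ ṁᵢCp,ᵢ(T_out − Tᵢ) = 0
Σ ṁᵢCp,ᵢTᵢ = 278×2.60×48.9 + 90.9×2.60×-37.1 = 26577
Σ ṁᵢCp,ᵢ = 278×2.60 + 90.9×2.60 = 959.14
T_out = 26577 / 959.14 = 27.709 °C

T_out = 27.7 °C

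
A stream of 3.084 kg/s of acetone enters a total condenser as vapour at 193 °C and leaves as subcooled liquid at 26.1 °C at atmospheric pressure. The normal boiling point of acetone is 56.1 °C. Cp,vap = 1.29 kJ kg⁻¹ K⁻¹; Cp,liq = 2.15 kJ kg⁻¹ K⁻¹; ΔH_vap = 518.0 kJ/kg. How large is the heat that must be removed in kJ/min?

Q_c = 140000 kJ/min

vapour 193→56.1 °C: -176.6 kJ/kg
condensation at 56.1 °C: -518 kJ/kg
liquid 56.1→26.1 °C: -64.5 kJ/kg
Δh = -176.6 + -518 + -64.5 = -759.1 kJ/kg
Q = ṁ·Δh = 3.084 kg/s × -759.1 kJ/kg = -2341.1 kJ/s
|Q| = 2341.1 kW = 140460 kJ/min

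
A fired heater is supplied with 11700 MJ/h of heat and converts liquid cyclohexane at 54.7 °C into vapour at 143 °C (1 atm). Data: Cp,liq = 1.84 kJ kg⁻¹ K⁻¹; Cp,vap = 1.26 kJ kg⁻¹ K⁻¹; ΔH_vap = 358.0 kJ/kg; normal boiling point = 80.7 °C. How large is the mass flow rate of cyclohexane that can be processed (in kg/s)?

Δh = 1.84×(80.7−54.7) + 358.0 + 1.26×(143−80.7) = 484.34 kJ/kg
Q = 11700 MJ/h = 3250 kJ/s = 3250 kJ/s
ṁ = Q/Δh = 3250 / 484.34 = 6.7102 kg/s

ṁ = 6.71 kg/s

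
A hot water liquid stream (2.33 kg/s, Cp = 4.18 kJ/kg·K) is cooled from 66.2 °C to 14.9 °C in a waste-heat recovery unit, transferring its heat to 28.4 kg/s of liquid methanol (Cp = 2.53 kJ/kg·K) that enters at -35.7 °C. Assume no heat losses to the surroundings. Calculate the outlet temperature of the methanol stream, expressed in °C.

Heat released by hot stream: Q = 2.33 × 4.18 × (66.2 − 14.9) = 499.63 kJ/s
Energy balance on cold side (adiabatic exchanger): Q = ṁ_c·Cp_c·(T_c,out − T_c,in)
T_c,out = -35.7 + 499.63/(28.4 × 2.53) = -28.746 °C

T_c,out = -28.7 °C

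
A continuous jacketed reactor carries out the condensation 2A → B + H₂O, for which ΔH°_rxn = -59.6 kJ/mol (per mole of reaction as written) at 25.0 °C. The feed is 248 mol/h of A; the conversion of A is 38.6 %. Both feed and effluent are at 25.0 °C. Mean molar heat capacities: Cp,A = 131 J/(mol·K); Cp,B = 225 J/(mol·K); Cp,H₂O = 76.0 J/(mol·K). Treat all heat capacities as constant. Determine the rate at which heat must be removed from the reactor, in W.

Q_out = 792 W

Extent of reaction ξ = 0.386 × 248 / 2 = 47.864 mol/h
Reaction term: ξ·ΔH°_rxn = 47.864 × -59.6 = -2852.7 kJ/h
Q = ΔH = -2852.7 kJ/h = -0.79242 kW
Heat removed = 792.42 W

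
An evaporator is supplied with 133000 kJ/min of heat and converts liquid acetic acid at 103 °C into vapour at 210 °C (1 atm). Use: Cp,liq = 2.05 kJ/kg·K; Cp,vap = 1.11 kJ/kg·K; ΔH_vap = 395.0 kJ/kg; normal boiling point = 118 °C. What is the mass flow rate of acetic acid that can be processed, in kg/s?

ṁ = 4.20 kg/s

Δh = 2.05×(118−103) + 395.0 + 1.11×(210−118) = 527.87 kJ/kg
Q = 133000 kJ/min = 2216.7 kJ/s = 2216.7 kJ/s
ṁ = Q/Δh = 2216.7 / 527.87 = 4.1993 kg/s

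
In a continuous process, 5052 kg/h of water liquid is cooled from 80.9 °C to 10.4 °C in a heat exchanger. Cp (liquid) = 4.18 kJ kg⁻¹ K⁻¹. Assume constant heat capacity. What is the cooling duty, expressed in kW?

Q = ṁ·Cp·ΔT = 5052 × 4.18 × (10.4 − 80.9) = -1.4888e+06 kJ/h
Converting: 1.4888e+06 / 3600 s = 413.55 kW

Q_c = 414 kW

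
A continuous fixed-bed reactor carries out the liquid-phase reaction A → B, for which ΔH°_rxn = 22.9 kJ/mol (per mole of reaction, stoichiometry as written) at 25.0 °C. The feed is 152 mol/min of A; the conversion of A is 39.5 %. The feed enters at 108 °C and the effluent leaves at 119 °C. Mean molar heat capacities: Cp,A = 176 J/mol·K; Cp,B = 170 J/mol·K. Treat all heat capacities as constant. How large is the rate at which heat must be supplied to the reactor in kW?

Q_in = 27.3 kW

Extent of reaction ξ = 0.395 × 152 = 60.04 mol/min
Reaction term: ξ·ΔH°_rxn = 60.04 × 22.9 = 1374.9 kJ/min
Sensible, feed 108→25 °C: -2220.4 kJ/min
Outlet flows (mol/min): A 91.96, B 60.04
Sensible, products 25→119 °C: 2480.8 kJ/min
Q = ΔH = 1635.3 kJ/min = 27.255 kW
Heat supplied = 27.255 kW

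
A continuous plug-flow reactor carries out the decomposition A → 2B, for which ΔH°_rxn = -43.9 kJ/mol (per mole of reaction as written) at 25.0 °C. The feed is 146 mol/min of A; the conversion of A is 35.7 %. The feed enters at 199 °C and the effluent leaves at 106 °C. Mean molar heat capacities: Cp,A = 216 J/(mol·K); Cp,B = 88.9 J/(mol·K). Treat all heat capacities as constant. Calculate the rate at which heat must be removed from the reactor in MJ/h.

Extent of reaction ξ = 0.357 × 146 = 52.122 mol/min
Reaction term: ξ·ΔH°_rxn = 52.122 × -43.9 = -2288.2 kJ/min
Sensible, feed 199→25 °C: -5487.3 kJ/min
Outlet flows (mol/min): A 93.878, B 104.24
Sensible, products 25→106 °C: 2393.1 kJ/min
Q = ΔH = -5382.3 kJ/min = -89.705 kW
Heat removed = 322.94 MJ/h

Q_out = 323 MJ/h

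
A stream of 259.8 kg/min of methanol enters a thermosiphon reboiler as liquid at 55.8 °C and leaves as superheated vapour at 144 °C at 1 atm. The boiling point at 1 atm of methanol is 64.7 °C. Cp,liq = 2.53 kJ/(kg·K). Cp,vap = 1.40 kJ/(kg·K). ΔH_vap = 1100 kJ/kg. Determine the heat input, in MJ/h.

Q = 19200 MJ/h

liquid 55.8→64.7 °C: 22.517 kJ/kg
vaporisation at 64.7 °C: 1100 kJ/kg
vapour 64.7→144 °C: 111.02 kJ/kg
Δh = 22.517 + 1100 + 111.02 = 1233.5 kJ/kg
Q = ṁ·Δh = 259.8 kg/min × 1233.5 kJ/kg = 320470 kJ/min
|Q| = 5341.2 kW = 19228 MJ/h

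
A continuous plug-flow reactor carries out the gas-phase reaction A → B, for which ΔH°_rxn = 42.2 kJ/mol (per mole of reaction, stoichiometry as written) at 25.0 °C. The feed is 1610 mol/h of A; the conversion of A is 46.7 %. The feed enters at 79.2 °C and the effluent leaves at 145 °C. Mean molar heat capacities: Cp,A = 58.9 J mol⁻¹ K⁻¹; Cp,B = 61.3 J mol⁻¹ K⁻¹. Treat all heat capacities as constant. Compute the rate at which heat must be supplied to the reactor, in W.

Extent of reaction ξ = 0.467 × 1610 = 751.87 mol/h
Reaction term: ξ·ΔH°_rxn = 751.87 × 42.2 = 31729 kJ/h
Sensible, feed 79.2→25 °C: -5139.7 kJ/h
Outlet flows (mol/h): A 858.13, B 751.87
Sensible, products 25→145 °C: 11596 kJ/h
Q = ΔH = 38185 kJ/h = 10.607 kW
Heat supplied = 10607 W

Q_in = 10600 W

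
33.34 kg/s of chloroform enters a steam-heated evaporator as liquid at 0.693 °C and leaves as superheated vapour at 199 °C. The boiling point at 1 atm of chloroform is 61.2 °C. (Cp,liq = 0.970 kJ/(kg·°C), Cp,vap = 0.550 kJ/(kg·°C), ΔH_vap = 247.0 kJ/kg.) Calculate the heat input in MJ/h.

liquid 0.693→61.2 °C: 58.692 kJ/kg
vaporisation at 61.2 °C: 247 kJ/kg
vapour 61.2→199 °C: 75.79 kJ/kg
Δh = 58.692 + 247 + 75.79 = 381.48 kJ/kg
Q = ṁ·Δh = 33.34 kg/s × 381.48 kJ/kg = 12719 kJ/s
|Q| = 12719 kW = 45787 MJ/h

Q = 45800 MJ/h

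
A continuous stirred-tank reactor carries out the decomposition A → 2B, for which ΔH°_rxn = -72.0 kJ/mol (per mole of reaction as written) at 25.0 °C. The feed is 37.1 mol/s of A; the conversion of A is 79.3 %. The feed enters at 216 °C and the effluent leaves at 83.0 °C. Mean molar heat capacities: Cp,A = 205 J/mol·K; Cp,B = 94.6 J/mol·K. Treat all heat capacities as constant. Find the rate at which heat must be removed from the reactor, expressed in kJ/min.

Extent of reaction ξ = 0.793 × 37.1 = 29.42 mol/s
Reaction term: ξ·ΔH°_rxn = 29.42 × -72.0 = -2118.3 kJ/s
Sensible, feed 216→25 °C: -1452.7 kJ/s
Outlet flows (mol/s): A 7.6797, B 58.841
Sensible, products 25→83.0 °C: 414.16 kJ/s
Q = ΔH = -3156.8 kJ/s = -3156.8 kW
Heat removed = 189410 kJ/min

Q_out = 189000 kJ/min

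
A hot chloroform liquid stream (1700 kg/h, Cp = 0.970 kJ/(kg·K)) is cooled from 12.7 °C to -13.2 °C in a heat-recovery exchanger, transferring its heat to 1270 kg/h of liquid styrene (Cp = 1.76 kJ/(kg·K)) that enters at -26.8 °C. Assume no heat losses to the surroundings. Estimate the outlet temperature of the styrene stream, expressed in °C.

T_c,out = -7.69 °C

Heat released by hot stream: Q = 1700 × 0.970 × (12.7 − -13.2) = 42709 kJ/h
Energy balance on cold side (adiabatic exchanger): Q = ṁ_c·Cp_c·(T_c,out − T_c,in)
T_c,out = -26.8 + 42709/(1270 × 1.76) = -7.6925 °C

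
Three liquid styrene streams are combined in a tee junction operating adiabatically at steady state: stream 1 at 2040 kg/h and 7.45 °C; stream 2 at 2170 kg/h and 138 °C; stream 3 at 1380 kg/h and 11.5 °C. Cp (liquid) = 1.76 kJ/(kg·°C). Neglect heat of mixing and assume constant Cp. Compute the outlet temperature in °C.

Adiabatic, steady state ⇒ Σ ṁᵢCp,ᵢ(T_out − Tᵢ) = 0
Σ ṁᵢCp,ᵢTᵢ = 2040×1.76×7.45 + 2170×1.76×138 + 1380×1.76×11.5 = 581730
Σ ṁᵢCp,ᵢ = 2040×1.76 + 2170×1.76 + 1380×1.76 = 9838.4
T_out = 581730 / 9838.4 = 59.128 °C

T_out = 59.1 °C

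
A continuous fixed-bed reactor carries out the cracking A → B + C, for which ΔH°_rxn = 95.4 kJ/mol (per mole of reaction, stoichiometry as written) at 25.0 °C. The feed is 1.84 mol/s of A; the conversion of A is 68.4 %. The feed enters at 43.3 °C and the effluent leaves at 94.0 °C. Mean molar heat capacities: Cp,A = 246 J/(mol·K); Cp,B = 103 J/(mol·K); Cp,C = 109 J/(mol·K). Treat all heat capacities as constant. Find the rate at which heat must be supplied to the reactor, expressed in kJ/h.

Extent of reaction ξ = 0.684 × 1.84 = 1.2586 mol/s
Reaction term: ξ·ΔH°_rxn = 1.2586 × 95.4 = 120.07 kJ/s
Sensible, feed 43.3→25 °C: -8.2833 kJ/s
Outlet flows (mol/s): A 0.58144, B 1.2586, C 1.2586
Sensible, products 25→94.0 °C: 28.28 kJ/s
Q = ΔH = 140.06 kJ/s = 140.06 kW
Heat supplied = 504230 kJ/h

Q_in = 504000 kJ/h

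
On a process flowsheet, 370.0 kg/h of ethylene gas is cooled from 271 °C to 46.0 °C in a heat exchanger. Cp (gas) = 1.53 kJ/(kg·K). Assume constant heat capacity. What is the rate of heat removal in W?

Q_c = 35400 W

Q = ṁ·Cp·ΔT = 370.0 × 1.53 × (46.0 − 271) = -127370 kJ/h
Converting: 127370 / 3600 s = 35.381 kW
Cooling duty = 35381 W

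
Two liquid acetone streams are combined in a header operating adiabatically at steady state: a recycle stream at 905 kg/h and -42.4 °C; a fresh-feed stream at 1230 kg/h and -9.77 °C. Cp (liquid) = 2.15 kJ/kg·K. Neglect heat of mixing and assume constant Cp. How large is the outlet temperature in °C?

T_out = -23.6 °C

No heat crosses the boundary, so H_out = H_in.
Σ ṁᵢCp,ᵢTᵢ = 905×2.15×-42.4 + 1230×2.15×-9.77 = -108340
Σ ṁᵢCp,ᵢ = 905×2.15 + 1230×2.15 = 4590.2
T_out = -108340 / 4590.2 = -23.601 °C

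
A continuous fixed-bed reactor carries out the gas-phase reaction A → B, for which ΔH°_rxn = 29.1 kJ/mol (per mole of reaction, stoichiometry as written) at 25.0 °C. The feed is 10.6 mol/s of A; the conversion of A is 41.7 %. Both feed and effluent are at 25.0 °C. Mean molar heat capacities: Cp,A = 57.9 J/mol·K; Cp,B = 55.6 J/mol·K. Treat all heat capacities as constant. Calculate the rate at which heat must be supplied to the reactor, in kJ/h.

Extent of reaction ξ = 0.417 × 10.6 = 4.4202 mol/s
Reaction term: ξ·ΔH°_rxn = 4.4202 × 29.1 = 128.63 kJ/s
Q = ΔH = 128.63 kJ/s = 128.63 kW
Heat supplied = 463060 kJ/h

Q_in = 463000 kJ/h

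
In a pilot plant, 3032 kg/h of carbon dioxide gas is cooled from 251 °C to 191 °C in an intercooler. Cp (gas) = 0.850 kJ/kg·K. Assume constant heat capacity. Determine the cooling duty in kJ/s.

Q = ṁ·Cp·ΔT = 3032 × 0.850 × (191 − 251) = -154630 kJ/h
Converting: 154630 / 3600 s = 42.953 kW

Q_c = 43.0 kJ/s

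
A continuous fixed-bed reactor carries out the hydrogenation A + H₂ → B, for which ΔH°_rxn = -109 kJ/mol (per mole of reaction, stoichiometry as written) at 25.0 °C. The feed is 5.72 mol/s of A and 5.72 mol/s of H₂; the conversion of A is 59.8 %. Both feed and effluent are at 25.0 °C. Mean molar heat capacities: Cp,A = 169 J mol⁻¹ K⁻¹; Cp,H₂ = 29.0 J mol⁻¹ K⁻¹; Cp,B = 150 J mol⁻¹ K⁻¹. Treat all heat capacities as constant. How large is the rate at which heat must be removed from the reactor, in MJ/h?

Extent of reaction ξ = 0.598 × 5.72 = 3.4206 mol/s
Reaction term: ξ·ΔH°_rxn = 3.4206 × -109 = -372.84 kJ/s
Q = ΔH = -372.84 kJ/s = -372.84 kW
Heat removed = 1342.2 MJ/h

Q_out = 1340 MJ/h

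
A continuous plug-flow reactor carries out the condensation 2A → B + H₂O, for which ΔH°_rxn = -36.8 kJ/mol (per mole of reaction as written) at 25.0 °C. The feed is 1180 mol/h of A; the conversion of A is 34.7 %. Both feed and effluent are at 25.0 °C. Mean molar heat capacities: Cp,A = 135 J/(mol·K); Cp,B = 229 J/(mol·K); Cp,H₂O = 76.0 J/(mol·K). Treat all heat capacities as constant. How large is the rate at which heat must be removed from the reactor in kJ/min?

Extent of reaction ξ = 0.347 × 1180 / 2 = 204.73 mol/h
Reaction term: ξ·ΔH°_rxn = 204.73 × -36.8 = -7534.1 kJ/h
Q = ΔH = -7534.1 kJ/h = -2.0928 kW
Heat removed = 125.57 kJ/min

Q_out = 126 kJ/min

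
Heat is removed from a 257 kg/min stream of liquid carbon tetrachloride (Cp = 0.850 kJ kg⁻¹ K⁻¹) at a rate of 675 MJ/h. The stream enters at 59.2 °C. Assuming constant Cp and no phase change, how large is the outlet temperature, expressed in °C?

T_out = 7.70 °C

Q = 675 MJ/h = 11250 kJ/min
ΔT = Q/(ṁ·Cp) = 11250/(257×0.850) = 51.499 K
T_out = 59.2 − 51.499 = 7.7008 °C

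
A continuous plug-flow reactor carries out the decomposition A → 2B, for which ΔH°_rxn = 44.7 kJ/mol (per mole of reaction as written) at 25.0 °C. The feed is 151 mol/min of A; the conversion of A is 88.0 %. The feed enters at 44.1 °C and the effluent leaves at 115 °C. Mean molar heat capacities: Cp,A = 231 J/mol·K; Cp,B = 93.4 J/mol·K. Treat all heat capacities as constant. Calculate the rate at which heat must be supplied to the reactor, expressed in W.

Extent of reaction ξ = 0.880 × 151 = 132.88 mol/min
Reaction term: ξ·ΔH°_rxn = 132.88 × 44.7 = 5939.7 kJ/min
Sensible, feed 44.1→25 °C: -666.23 kJ/min
Outlet flows (mol/min): A 18.12, B 265.76
Sensible, products 25→115 °C: 2610.7 kJ/min
Q = ΔH = 7884.2 kJ/min = 131.4 kW
Heat supplied = 131400 W

Q_in = 131000 W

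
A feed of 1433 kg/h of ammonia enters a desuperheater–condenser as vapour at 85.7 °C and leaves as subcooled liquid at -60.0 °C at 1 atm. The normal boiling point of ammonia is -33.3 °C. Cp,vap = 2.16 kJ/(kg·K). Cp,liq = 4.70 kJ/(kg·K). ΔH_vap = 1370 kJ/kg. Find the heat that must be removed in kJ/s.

vapour 85.7→-33.3 °C: -257.04 kJ/kg
condensation at -33.3 °C: -1370 kJ/kg
liquid -33.3→-60.0 °C: -125.49 kJ/kg
Δh = -257.04 + -1370 + -125.49 = -1752.5 kJ/kg
Q = ṁ·Δh = 1433 kg/h × -1752.5 kJ/kg = -2.5114e+06 kJ/h
|Q| = 697.6 kW

Q_c = 698 kJ/s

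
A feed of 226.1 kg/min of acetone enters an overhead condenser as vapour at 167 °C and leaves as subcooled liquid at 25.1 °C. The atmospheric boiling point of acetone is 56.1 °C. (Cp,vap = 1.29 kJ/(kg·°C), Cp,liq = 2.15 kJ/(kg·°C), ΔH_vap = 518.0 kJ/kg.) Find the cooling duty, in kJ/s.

vapour 167→56.1 °C: -143.06 kJ/kg
condensation at 56.1 °C: -518 kJ/kg
liquid 56.1→25.1 °C: -66.65 kJ/kg
Δh = -143.06 + -518 + -66.65 = -727.71 kJ/kg
Q = ṁ·Δh = 226.1 kg/min × -727.71 kJ/kg = -164540 kJ/min
|Q| = 2742.3 kW

Q_c = 2740 kJ/s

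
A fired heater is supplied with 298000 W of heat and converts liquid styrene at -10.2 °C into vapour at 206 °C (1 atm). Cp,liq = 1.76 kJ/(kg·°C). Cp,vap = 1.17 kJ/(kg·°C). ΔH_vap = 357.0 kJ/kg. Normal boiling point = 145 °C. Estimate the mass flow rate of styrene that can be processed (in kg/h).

Δh = 1.76×(145−-10.2) + 357.0 + 1.17×(206−145) = 701.52 kJ/kg
Q = 298000 W = 298 kJ/s = 1.0728e+06 kJ/h
ṁ = Q/Δh = 1.0728e+06 / 701.52 = 1529.2 kg/h

ṁ = 1530 kg/h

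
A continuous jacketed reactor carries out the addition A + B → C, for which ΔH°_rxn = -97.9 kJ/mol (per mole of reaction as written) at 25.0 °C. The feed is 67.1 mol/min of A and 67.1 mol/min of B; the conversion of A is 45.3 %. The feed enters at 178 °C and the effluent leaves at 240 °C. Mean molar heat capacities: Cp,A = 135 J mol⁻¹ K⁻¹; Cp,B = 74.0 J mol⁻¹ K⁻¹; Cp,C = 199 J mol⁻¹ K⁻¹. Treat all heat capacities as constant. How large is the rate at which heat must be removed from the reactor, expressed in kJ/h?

Extent of reaction ξ = 0.453 × 67.1 = 30.396 mol/min
Reaction term: ξ·ΔH°_rxn = 30.396 × -97.9 = -2975.8 kJ/min
Sensible, feed 178→25 °C: -2145.7 kJ/min
Outlet flows (mol/min): A 36.704, B 36.704, C 30.396
Sensible, products 25→240 °C: 2949.8 kJ/min
Q = ΔH = -2171.7 kJ/min = -36.194 kW
Heat removed = 130300 kJ/h

Q_out = 130000 kJ/h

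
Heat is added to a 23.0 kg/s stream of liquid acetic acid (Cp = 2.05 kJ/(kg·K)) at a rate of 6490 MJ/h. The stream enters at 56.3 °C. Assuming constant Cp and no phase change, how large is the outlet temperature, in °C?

Q = 6490 MJ/h = 1802.8 kJ/s
ΔT = Q/(ṁ·Cp) = 1802.8/(23.0×2.05) = 38.235 K
T_out = 56.3 + 38.235 = 94.535 °C

T_out = 94.5 °C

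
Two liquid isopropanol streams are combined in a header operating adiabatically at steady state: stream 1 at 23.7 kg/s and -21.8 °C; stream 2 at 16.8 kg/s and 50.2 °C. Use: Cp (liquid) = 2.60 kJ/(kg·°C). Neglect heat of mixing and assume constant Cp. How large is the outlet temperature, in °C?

No heat crosses the boundary, so H_out = H_in.
T_out = Σ ṁᵢCp,ᵢTᵢ / Σ ṁᵢCp,ᵢ
      = 849.42 / 105.3 = 8.0667 °C

T_out = 8.07 °C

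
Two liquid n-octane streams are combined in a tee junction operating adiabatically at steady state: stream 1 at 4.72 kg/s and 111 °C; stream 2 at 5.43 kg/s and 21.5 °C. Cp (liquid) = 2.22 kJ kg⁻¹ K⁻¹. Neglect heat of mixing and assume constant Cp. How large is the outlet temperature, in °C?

Energy balance with Q = 0: Σ ṁᵢCp,ᵢ(T_out − Tᵢ) = 0
Σ ṁᵢCp,ᵢTᵢ = 4.72×2.22×111 + 5.43×2.22×21.5 = 1422.3
Σ ṁᵢCp,ᵢ = 4.72×2.22 + 5.43×2.22 = 22.533
T_out = 1422.3 / 22.533 = 63.12 °C

T_out = 63.1 °C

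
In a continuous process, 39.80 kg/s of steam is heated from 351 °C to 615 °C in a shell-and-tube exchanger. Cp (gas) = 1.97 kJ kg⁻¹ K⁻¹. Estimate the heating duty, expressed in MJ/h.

Q = 74500 MJ/h

Q = ṁ·Cp·ΔT = 39.80 × 1.97 × (615 − 351) = 20699 kJ/s
Heating duty = 74517 MJ/h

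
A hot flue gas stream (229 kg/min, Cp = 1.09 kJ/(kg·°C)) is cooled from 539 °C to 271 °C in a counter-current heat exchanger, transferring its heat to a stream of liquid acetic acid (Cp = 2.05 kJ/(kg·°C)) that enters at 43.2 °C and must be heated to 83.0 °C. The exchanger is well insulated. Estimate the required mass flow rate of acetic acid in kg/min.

Heat released by hot stream: Q = 229 × 1.09 × (539 − 271) = 66895 kJ/min
Energy balance on cold side (adiabatic exchanger): Q = ṁ_c·Cp_c·(T_c,out − T_c,in)
ṁ_c = 66895 / [2.05 × (83.0 − 43.2)] = 819.9 kg/min

ṁ_c = 820 kg/min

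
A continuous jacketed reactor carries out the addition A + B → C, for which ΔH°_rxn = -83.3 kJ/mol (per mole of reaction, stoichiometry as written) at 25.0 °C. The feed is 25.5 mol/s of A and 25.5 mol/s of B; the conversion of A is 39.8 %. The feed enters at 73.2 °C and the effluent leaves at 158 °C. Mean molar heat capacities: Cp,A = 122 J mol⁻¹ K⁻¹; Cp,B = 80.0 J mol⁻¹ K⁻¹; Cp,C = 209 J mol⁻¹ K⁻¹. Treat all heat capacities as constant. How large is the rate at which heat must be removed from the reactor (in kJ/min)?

Extent of reaction ξ = 0.398 × 25.5 = 10.149 mol/s
Reaction term: ξ·ΔH°_rxn = 10.149 × -83.3 = -845.41 kJ/s
Sensible, feed 73.2→25 °C: -248.28 kJ/s
Outlet flows (mol/s): A 15.351, B 15.351, C 10.149
Sensible, products 25→158 °C: 694.53 kJ/s
Q = ΔH = -399.16 kJ/s = -399.16 kW
Heat removed = 23949 kJ/min

Q_out = 23900 kJ/min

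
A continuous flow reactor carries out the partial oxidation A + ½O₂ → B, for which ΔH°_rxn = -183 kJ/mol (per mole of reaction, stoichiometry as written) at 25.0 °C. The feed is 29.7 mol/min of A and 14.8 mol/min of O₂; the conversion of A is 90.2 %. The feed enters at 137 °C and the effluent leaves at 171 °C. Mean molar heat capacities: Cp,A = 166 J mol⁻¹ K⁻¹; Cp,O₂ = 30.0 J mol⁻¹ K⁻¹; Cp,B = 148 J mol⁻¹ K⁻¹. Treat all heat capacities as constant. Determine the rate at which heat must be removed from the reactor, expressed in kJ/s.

Q_out = 80.8 kJ/s

Extent of reaction ξ = 0.902 × 29.7 = 26.789 mol/min
Reaction term: ξ·ΔH°_rxn = 26.789 × -183 = -4902.5 kJ/min
Sensible, feed 137→25 °C: -601.91 kJ/min
Outlet flows (mol/min): A 2.9106, O₂ 1.4053, B 26.789
Sensible, products 25→171 °C: 655.56 kJ/min
Q = ΔH = -4848.8 kJ/min = -80.813 kW
Heat removed = 80.813 kJ/s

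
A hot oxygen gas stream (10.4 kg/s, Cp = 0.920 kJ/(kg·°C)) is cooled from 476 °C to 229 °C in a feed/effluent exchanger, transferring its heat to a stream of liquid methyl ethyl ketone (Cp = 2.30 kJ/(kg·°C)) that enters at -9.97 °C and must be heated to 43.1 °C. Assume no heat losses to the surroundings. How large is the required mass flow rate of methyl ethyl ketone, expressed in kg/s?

ṁ_c = 19.4 kg/s

Heat released by hot stream: Q = 10.4 × 0.920 × (476 − 229) = 2363.3 kJ/s
Energy balance on cold side (adiabatic exchanger): Q = ṁ_c·Cp_c·(T_c,out − T_c,in)
ṁ_c = 2363.3 / [2.30 × (43.1 − -9.97)] = 19.362 kg/s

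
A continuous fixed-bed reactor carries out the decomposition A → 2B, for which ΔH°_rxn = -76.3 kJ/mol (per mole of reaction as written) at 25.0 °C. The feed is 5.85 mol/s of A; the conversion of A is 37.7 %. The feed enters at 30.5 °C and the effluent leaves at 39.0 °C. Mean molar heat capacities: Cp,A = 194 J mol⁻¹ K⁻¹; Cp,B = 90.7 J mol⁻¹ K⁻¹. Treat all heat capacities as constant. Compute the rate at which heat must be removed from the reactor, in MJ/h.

Q_out = 572 MJ/h

Extent of reaction ξ = 0.377 × 5.85 = 2.2054 mol/s
Reaction term: ξ·ΔH°_rxn = 2.2054 × -76.3 = -168.28 kJ/s
Sensible, feed 30.5→25 °C: -6.2419 kJ/s
Outlet flows (mol/s): A 3.6445, B 4.4109
Sensible, products 25→39.0 °C: 15.5 kJ/s
Q = ΔH = -159.02 kJ/s = -159.02 kW
Heat removed = 572.47 MJ/h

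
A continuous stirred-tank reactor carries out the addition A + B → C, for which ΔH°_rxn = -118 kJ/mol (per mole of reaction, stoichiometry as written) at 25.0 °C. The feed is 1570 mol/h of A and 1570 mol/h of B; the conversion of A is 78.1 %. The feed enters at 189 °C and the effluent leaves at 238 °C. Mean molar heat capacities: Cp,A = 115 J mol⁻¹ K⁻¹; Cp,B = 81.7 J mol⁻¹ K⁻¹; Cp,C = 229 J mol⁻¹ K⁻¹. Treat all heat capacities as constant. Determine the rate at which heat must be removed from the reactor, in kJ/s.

Q_out = 33.6 kJ/s

Extent of reaction ξ = 0.781 × 1570 = 1226.2 mol/h
Reaction term: ξ·ΔH°_rxn = 1226.2 × -118 = -144690 kJ/h
Sensible, feed 189→25 °C: -50646 kJ/h
Outlet flows (mol/h): A 343.83, B 343.83, C 1226.2
Sensible, products 25→238 °C: 74214 kJ/h
Q = ΔH = -121120 kJ/h = -33.644 kW
Heat removed = 33.644 kJ/s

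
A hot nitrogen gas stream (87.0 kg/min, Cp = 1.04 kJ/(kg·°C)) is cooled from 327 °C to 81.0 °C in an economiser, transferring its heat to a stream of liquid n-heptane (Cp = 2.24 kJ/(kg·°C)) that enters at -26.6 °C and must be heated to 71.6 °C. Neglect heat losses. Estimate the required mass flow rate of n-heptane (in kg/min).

Heat released by hot stream: Q = 87.0 × 1.04 × (327 − 81.0) = 22258 kJ/min
Energy balance on cold side (adiabatic exchanger): Q = ṁ_c·Cp_c·(T_c,out − T_c,in)
ṁ_c = 22258 / [2.24 × (71.6 − -26.6)] = 101.19 kg/min

ṁ_c = 101 kg/min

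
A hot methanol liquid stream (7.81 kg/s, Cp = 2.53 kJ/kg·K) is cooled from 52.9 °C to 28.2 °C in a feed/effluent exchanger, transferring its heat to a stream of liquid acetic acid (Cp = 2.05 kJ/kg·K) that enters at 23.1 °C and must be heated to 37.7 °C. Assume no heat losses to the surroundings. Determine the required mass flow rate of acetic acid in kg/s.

Heat released by hot stream: Q = 7.81 × 2.53 × (52.9 − 28.2) = 488.05 kJ/s
Energy balance on cold side (adiabatic exchanger): Q = ṁ_c·Cp_c·(T_c,out − T_c,in)
ṁ_c = 488.05 / [2.05 × (37.7 − 23.1)] = 16.307 kg/s

ṁ_c = 16.3 kg/s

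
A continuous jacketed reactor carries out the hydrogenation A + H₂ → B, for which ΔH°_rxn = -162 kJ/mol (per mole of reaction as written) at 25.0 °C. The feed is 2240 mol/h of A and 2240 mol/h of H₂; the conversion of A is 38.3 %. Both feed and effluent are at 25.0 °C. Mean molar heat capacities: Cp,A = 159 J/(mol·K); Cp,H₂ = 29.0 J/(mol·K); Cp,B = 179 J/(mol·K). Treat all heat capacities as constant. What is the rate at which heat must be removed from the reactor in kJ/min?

Extent of reaction ξ = 0.383 × 2240 = 857.92 mol/h
Reaction term: ξ·ΔH°_rxn = 857.92 × -162 = -138980 kJ/h
Q = ΔH = -138980 kJ/h = -38.606 kW
Heat removed = 2316.4 kJ/min

Q_out = 2320 kJ/min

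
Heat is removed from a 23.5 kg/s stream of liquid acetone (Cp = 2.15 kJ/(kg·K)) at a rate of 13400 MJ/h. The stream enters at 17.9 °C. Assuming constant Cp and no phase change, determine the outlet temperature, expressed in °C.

T_out = -55.8 °C

Q = 13400 MJ/h = 3722.2 kJ/s
ΔT = Q/(ṁ·Cp) = 3722.2/(23.5×2.15) = 73.671 K
T_out = 17.9 − 73.671 = -55.771 °C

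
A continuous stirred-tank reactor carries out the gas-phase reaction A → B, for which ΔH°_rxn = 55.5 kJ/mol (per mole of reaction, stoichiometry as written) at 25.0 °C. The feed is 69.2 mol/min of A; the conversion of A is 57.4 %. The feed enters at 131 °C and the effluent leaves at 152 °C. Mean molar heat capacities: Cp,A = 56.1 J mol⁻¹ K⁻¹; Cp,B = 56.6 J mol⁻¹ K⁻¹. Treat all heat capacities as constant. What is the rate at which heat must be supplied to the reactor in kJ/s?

Extent of reaction ξ = 0.574 × 69.2 = 39.721 mol/min
Reaction term: ξ·ΔH°_rxn = 39.721 × 55.5 = 2204.5 kJ/min
Sensible, feed 131→25 °C: -411.5 kJ/min
Outlet flows (mol/min): A 29.479, B 39.721
Sensible, products 25→152 °C: 495.55 kJ/min
Q = ΔH = 2288.6 kJ/min = 38.143 kW
Heat supplied = 38.143 kJ/s

Q_in = 38.1 kJ/s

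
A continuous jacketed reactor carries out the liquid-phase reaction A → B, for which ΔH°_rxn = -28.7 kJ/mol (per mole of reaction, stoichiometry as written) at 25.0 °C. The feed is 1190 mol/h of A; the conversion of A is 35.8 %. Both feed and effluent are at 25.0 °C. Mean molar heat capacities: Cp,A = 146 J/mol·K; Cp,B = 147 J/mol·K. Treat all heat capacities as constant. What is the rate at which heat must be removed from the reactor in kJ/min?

Extent of reaction ξ = 0.358 × 1190 = 426.02 mol/h
Reaction term: ξ·ΔH°_rxn = 426.02 × -28.7 = -12227 kJ/h
Q = ΔH = -12227 kJ/h = -3.3963 kW
Heat removed = 203.78 kJ/min

Q_out = 204 kJ/min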